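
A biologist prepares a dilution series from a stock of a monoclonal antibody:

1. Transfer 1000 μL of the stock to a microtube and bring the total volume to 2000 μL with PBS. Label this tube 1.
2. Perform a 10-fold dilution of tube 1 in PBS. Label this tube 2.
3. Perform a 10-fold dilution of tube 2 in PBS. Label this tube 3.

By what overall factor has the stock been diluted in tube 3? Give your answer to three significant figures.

200

Step 1: 1000 μL brought to 2000 μL → factor 2000/1000 = 2
Step 2: 10-fold → factor 10
Step 3: 10-fold → factor 10
Overall dilution factor = 2 × 10 × 10 = 200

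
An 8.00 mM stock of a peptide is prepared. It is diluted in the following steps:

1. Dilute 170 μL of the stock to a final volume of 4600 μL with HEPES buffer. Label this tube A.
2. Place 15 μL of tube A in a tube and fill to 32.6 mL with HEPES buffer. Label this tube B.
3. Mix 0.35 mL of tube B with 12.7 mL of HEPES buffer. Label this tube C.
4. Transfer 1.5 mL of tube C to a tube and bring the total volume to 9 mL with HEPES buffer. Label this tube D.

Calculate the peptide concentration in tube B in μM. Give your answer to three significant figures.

Step 1: 170 μL brought to 4600 μL → factor 4600/170 = 27.059
Step 2: 15 μL brought to 32.6 mL → factor 32600/15 = 2173.3
Dilution factor through tube B = 27.059 × 2173.3 = 58808
[tube B] = 8.00 mM / 58808 = 0.0001360 mM = 0.136 μM

0.136 μM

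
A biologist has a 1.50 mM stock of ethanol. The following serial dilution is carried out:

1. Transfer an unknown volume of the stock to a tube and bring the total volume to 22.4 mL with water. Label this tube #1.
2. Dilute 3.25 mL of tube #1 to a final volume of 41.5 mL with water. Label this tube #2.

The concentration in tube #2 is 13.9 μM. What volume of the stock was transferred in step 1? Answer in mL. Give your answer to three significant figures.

2.65 mL

Step 1: v brought to 22.4 mL → factor = 22.4 mL/v
Step 2: 3.25 mL brought to 41.5 mL → factor 41.5/3.25 = 12.769
Product of known-step factors = 12.769
Overall factor = 1.50 mM / (13.9 μM) = 107.91
Step-1 factor = 107.91 / 12.769 = 8.4511
v = 22.4 mL / 8.4511 = 2.65 mL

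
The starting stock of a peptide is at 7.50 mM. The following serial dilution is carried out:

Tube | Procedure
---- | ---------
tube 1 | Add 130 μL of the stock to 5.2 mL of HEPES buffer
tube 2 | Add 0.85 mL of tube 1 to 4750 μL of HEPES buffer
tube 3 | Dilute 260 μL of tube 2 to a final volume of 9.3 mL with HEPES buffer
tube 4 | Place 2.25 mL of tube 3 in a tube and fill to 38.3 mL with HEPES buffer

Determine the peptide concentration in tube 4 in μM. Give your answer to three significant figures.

0.0456 μM

Step 1: 130 μL + 5.2 mL = 5330 μL total → factor 5330/130 = 41
Step 2: 0.85 mL + 4750 μL = 5.6 mL total → factor 5.6/0.85 = 6.5882
Step 3: 260 μL brought to 9.3 mL → factor 9300/260 = 35.769
Step 4: 2.25 mL brought to 38.3 mL → factor 38.3/2.25 = 17.022
Overall dilution factor = 41 × 6.5882 × 35.769 × 17.022 = 1.6447 × 10^5
Final = 7.50 mM / 1.6447 × 10^5 = 4.560 × 10^-5 mM = 0.0456 μM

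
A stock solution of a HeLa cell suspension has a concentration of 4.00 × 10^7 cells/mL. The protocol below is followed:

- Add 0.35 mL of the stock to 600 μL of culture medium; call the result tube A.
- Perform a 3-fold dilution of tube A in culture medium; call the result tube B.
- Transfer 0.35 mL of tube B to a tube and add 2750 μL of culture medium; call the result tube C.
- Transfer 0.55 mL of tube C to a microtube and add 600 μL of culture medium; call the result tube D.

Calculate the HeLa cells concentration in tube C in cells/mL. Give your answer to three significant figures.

5.55 × 10^5 cells/mL

Step 1: 0.35 mL + 600 μL = 0.95 mL total → factor 0.95/0.35 = 2.7143
Step 2: 3-fold → factor 3
Step 3: 0.35 mL + 2750 μL = 3.1 mL total → factor 3.1/0.35 = 8.8571
Dilution factor through tube C = 2.7143 × 3 × 8.8571 = 72.122
[tube C] = 4.00 × 10^7 cells/mL / 72.122 = 5.55 × 10^5 cells/mL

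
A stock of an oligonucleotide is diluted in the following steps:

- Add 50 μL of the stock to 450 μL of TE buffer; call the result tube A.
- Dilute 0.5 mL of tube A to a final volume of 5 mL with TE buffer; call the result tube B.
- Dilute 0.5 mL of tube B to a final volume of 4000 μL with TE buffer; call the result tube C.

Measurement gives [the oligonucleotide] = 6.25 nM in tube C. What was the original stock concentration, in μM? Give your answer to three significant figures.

5.00 μM

Step 1: 50 μL + 450 μL = 500 μL total → factor 500/50 = 10
Step 2: 0.5 mL brought to 5 mL → factor 5/0.5 = 10
Step 3: 0.5 mL brought to 4000 μL → factor 4/0.5 = 8
Overall dilution factor = 10 × 10 × 8 = 800
Stock = 6.25 nM × 800 = 5000 nM = 5.00 μM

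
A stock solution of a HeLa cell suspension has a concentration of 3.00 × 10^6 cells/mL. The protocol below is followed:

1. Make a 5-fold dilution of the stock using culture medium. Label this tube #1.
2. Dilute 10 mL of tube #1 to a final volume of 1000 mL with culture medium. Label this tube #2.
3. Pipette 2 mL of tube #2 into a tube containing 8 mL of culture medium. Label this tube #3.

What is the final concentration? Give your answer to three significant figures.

Step 1: 5-fold → factor 5
Step 2: 10 mL brought to 1000 mL → factor 1000/10 = 100
Step 3: 2 mL + 8 mL = 10 mL total → factor 10/2 = 5
Overall dilution factor = 5 × 100 × 5 = 2500
Final = 3.00 × 10^6 cells/mL / 2500 = 1.20 × 10^3 cells/mL

1.20 × 10^3 cells/mL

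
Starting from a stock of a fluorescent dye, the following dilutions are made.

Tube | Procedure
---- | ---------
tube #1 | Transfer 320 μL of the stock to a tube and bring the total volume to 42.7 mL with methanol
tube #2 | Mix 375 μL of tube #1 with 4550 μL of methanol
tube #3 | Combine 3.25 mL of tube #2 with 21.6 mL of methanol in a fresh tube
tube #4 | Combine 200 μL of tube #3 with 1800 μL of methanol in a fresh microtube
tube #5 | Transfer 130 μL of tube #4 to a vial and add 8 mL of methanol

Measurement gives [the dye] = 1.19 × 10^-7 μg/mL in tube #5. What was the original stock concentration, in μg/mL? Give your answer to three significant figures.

0.997 μg/mL

Step 1: 320 μL brought to 42.7 mL → factor 42700/320 = 133.44
Step 2: 375 μL + 4550 μL = 4925 μL total → factor 4925/375 = 13.133
Step 3: 3.25 mL + 21.6 mL = 24.85 mL total → factor 24.85/3.25 = 7.6462
Step 4: 200 μL + 1800 μL = 2000 μL total → factor 2000/200 = 10
Step 5: 130 μL + 8 mL = 8130 μL total → factor 8130/130 = 62.538
Overall dilution factor = 133.44 × 13.133 × 7.6462 × 10 × 62.538 = 8.38 × 10^6
Stock = 1.19 × 10^-7 μg/mL × 8.38 × 10^6 = 0.997 μg/mL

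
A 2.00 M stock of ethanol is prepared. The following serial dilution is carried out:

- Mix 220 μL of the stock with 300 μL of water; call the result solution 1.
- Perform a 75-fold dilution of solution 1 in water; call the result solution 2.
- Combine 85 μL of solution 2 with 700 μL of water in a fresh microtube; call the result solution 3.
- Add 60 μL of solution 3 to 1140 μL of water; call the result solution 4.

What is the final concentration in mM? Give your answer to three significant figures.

Step 1: 220 μL + 300 μL = 520 μL total → factor 520/220 = 2.3636
Step 2: 75-fold → factor 75
Step 3: 85 μL + 700 μL = 785 μL total → factor 785/85 = 9.2353
Step 4: 60 μL + 1140 μL = 1200 μL total → factor 1200/60 = 20
Overall dilution factor = 2.3636 × 75 × 9.2353 × 20 = 32743
Final = 2.00 M / 32743 = 6.108 × 10^-5 M = 0.0611 mM

0.0611 mM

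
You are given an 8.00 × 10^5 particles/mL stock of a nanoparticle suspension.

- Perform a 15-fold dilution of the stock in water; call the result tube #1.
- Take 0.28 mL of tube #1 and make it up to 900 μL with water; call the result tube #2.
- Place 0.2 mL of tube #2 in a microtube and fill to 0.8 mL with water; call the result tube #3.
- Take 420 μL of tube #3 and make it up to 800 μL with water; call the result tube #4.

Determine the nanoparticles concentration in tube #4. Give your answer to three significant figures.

2.18 × 10^3 particles/mL

Step 1: 15-fold → factor 15
Step 2: 0.28 mL brought to 900 μL → factor 0.9/0.28 = 3.2143
Step 3: 0.2 mL brought to 0.8 mL → factor 0.8/0.2 = 4
Step 4: 420 μL brought to 800 μL → factor 800/420 = 1.9048
Overall dilution factor = 15 × 3.2143 × 4 × 1.9048 = 367.35
Final = 8.00 × 10^5 particles/mL / 367.35 = 2.18 × 10^3 particles/mL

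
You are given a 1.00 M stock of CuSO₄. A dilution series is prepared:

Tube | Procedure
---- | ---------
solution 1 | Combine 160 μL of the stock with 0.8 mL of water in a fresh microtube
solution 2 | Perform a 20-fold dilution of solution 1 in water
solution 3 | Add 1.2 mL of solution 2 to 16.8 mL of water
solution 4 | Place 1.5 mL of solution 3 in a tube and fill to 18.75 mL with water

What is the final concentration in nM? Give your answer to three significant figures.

4.44 × 10^4 nM

Step 1: 160 μL + 0.8 mL = 960 μL total → factor 960/160 = 6
Step 2: 20-fold → factor 20
Step 3: 1.2 mL + 16.8 mL = 18 mL total → factor 18/1.2 = 15
Step 4: 1.5 mL brought to 18.75 mL → factor 18.75/1.5 = 12.5
Overall dilution factor = 6 × 20 × 15 × 12.5 = 22500
Final = 1.00 M / 22500 = 4.444 × 10^-5 M = 4.44 × 10^4 nM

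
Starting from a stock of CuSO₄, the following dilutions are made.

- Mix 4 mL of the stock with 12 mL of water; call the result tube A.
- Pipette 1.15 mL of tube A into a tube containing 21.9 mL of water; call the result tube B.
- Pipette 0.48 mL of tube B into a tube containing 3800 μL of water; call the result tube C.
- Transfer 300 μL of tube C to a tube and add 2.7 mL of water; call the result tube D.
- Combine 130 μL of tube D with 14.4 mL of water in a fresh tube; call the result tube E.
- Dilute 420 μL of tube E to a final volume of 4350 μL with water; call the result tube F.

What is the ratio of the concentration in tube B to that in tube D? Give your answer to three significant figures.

89.2

Step 1: 4 mL + 12 mL = 16 mL total → factor 16/4 = 4
Step 2: 1.15 mL + 21.9 mL = 23.05 mL total → factor 23.05/1.15 = 20.043
Step 3: 0.48 mL + 3800 μL = 4.28 mL total → factor 4.28/0.48 = 8.9167
Step 4: 300 μL + 2.7 mL = 3000 μL total → factor 3000/300 = 10
Dilution factor to tube B = 80.174; to tube D = 7148.8
[tube B]/[tube D] = (factor to tube D)/(factor to tube B) = 7148.8/80.174 = 89.2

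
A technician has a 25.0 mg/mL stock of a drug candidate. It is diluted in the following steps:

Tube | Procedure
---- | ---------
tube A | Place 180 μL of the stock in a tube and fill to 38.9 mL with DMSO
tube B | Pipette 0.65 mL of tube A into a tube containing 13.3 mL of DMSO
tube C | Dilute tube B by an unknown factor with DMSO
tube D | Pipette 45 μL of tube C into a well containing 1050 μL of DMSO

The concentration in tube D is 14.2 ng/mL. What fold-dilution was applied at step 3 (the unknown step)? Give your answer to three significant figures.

Step 1: 180 μL brought to 38.9 mL → factor 38900/180 = 216.11
Step 2: 0.65 mL + 13.3 mL = 13.95 mL total → factor 13.95/0.65 = 21.462
Step 3: unknown factor x
Step 4: 45 μL + 1050 μL = 1095 μL total → factor 1095/45 = 24.333
Product of known-step factors = 1.1286 × 10^5
Overall factor = 25.0 mg/mL / (14.2 ng/mL) = 1.7606 × 10^6
x = 1.7606 × 10^6 / 1.1286 × 10^5 = 15.6

15.6-fold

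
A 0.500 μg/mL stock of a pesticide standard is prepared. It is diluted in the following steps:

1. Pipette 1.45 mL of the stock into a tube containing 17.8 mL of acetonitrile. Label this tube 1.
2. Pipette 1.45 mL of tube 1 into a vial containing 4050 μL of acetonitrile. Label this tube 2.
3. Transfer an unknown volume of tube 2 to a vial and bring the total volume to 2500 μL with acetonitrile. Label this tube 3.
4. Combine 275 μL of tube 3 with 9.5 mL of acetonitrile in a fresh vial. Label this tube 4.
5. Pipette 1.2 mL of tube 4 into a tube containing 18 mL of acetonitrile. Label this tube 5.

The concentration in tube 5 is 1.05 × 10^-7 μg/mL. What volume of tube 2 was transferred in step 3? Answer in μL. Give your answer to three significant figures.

15.0 μL

Step 1: 1.45 mL + 17.8 mL = 19.25 mL total → factor 19.25/1.45 = 13.276
Step 2: 1.45 mL + 4050 μL = 5.5 mL total → factor 5.5/1.45 = 3.7931
Step 3: v brought to 2500 μL → factor = 2500 μL/v
Step 4: 275 μL + 9.5 mL = 9775 μL total → factor 9775/275 = 35.545
Step 5: 1.2 mL + 18 mL = 19.2 mL total → factor 19.2/1.2 = 16
Product of known-step factors = 28639
Overall factor = 0.500 μg/mL / (1.05 × 10^-7 μg/mL) = 4.7619 × 10^6
Step-3 factor = 4.7619 × 10^6 / 28639 = 166.27
v = 2500 μL / 166.27 = 15.0 μL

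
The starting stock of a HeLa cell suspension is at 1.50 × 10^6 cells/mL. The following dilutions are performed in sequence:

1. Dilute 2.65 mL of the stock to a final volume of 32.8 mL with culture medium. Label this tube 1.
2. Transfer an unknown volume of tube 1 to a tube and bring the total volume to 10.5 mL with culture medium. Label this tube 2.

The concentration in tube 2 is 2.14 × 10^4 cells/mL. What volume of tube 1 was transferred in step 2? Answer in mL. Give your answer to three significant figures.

1.85 mL

Step 1: 2.65 mL brought to 32.8 mL → factor 32.8/2.65 = 12.377
Step 2: v brought to 10.5 mL → factor = 10.5 mL/v
Product of known-step factors = 12.377
Overall factor = 1.50 × 10^6 cells/mL / (2.14 × 10^4 cells/mL) = 70.093
Step-2 factor = 70.093 / 12.377 = 5.663
v = 10.5 mL / 5.663 = 1.85 mL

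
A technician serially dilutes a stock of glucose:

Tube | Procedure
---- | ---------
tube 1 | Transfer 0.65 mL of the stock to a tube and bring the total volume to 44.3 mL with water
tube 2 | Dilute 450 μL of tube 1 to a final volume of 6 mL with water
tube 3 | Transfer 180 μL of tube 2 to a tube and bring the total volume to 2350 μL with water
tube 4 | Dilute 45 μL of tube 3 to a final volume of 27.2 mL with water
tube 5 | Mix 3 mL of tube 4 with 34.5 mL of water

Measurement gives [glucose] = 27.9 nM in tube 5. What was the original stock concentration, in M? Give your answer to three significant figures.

2.50 M

Step 1: 0.65 mL brought to 44.3 mL → factor 44.3/0.65 = 68.154
Step 2: 450 μL brought to 6 mL → factor 6000/450 = 13.333
Step 3: 180 μL brought to 2350 μL → factor 2350/180 = 13.056
Step 4: 45 μL brought to 27.2 mL → factor 27200/45 = 604.44
Step 5: 3 mL + 34.5 mL = 37.5 mL total → factor 37.5/3 = 12.5
Overall dilution factor = 68.154 × 13.333 × 13.056 × 604.44 × 12.5 = 8.9638 × 10^7
Stock = 27.9 nM × 8.9638 × 10^7 = 2.501 × 10^9 nM = 2.50 M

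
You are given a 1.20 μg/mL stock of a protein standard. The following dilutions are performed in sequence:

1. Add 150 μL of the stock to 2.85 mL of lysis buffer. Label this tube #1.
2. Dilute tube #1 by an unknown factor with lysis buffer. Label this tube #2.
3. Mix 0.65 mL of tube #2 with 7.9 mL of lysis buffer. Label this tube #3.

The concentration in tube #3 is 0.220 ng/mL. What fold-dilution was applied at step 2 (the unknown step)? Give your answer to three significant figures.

Step 1: 150 μL + 2.85 mL = 3000 μL total → factor 3000/150 = 20
Step 2: unknown factor x
Step 3: 0.65 mL + 7.9 mL = 8.55 mL total → factor 8.55/0.65 = 13.154
Product of known-step factors = 263.08
Overall factor = 1.20 μg/mL / (0.220 ng/mL) = 5454.5
x = 5454.5 / 263.08 = 20.7

20.7-fold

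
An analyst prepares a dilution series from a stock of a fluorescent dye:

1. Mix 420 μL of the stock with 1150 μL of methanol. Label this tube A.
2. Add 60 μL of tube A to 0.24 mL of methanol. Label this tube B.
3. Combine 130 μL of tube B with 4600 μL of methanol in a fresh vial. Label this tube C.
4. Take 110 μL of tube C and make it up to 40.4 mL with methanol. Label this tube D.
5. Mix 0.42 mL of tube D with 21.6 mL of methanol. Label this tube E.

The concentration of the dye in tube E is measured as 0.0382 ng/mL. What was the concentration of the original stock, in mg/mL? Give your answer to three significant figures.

Step 1: 420 μL + 1150 μL = 1570 μL total → factor 1570/420 = 3.7381
Step 2: 60 μL + 0.24 mL = 300 μL total → factor 300/60 = 5
Step 3: 130 μL + 4600 μL = 4730 μL total → factor 4730/130 = 36.385
Step 4: 110 μL brought to 40.4 mL → factor 40400/110 = 367.27
Step 5: 0.42 mL + 21.6 mL = 22.02 mL total → factor 22.02/0.42 = 52.429
Overall dilution factor = 3.7381 × 5 × 36.385 × 367.27 × 52.429 = 1.3095 × 10^7
Stock = 0.0382 ng/mL × 1.3095 × 10^7 = 5.002 × 10^5 ng/mL = 0.500 mg/mL

0.500 mg/mL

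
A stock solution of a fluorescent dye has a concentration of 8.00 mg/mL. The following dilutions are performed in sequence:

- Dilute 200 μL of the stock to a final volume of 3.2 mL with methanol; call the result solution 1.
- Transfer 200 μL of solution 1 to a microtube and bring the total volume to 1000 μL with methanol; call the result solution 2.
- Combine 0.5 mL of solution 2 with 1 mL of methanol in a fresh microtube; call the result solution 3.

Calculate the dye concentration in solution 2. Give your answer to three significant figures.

0.100 mg/mL

Step 1: 200 μL brought to 3.2 mL → factor 3200/200 = 16
Step 2: 200 μL brought to 1000 μL → factor 1000/200 = 5
Dilution factor through solution 2 = 16 × 5 = 80
[solution 2] = 8.00 mg/mL / 80 = 0.100 mg/mL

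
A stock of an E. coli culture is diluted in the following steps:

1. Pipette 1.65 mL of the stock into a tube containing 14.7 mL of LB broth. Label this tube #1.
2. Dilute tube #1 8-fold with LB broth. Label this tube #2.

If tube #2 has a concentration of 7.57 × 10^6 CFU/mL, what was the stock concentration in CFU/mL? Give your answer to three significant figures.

6.00 × 10^8 CFU/mL

Step 1: 1.65 mL + 14.7 mL = 16.35 mL total → factor 16.35/1.65 = 9.9091
Step 2: 8-fold → factor 8
Overall dilution factor = 9.9091 × 8 = 79.273
Stock = 7.57 × 10^6 CFU/mL × 79.273 = 6.00 × 10^8 CFU/mL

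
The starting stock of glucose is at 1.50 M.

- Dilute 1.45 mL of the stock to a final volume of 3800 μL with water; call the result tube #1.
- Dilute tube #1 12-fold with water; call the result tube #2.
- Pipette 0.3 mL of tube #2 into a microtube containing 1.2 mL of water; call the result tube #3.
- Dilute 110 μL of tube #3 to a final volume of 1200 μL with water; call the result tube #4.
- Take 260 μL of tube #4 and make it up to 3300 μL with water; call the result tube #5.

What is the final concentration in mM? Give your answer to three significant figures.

0.0689 mM

Step 1: 1.45 mL brought to 3800 μL → factor 3.8/1.45 = 2.6207
Step 2: 12-fold → factor 12
Step 3: 0.3 mL + 1.2 mL = 1.5 mL total → factor 1.5/0.3 = 5
Step 4: 110 μL brought to 1200 μL → factor 1200/110 = 10.909
Step 5: 260 μL brought to 3300 μL → factor 3300/260 = 12.692
Overall dilution factor = 2.6207 × 12 × 5 × 10.909 × 12.692 = 21772
Final = 1.50 M / 21772 = 6.890 × 10^-5 M = 0.0689 mM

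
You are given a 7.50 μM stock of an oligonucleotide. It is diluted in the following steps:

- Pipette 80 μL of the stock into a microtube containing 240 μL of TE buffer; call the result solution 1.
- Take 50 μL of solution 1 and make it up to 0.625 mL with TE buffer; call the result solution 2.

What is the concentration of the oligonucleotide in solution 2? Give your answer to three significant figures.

Step 1: 80 μL + 240 μL = 320 μL total → factor 320/80 = 4
Step 2: 50 μL brought to 0.625 mL → factor 625/50 = 12.5
Overall dilution factor = 4 × 12.5 = 50
Final = 7.50 μM / 50 = 0.150 μM

0.150 μM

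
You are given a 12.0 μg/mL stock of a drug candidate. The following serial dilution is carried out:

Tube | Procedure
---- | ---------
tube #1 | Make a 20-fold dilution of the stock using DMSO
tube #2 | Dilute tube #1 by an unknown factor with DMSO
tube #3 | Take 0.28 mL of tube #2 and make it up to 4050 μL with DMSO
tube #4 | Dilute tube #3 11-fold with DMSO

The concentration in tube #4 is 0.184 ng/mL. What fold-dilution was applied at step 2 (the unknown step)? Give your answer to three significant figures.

Step 1: 20-fold → factor 20
Step 2: unknown factor x
Step 3: 0.28 mL brought to 4050 μL → factor 4.05/0.28 = 14.464
Step 4: 11-fold → factor 11
Product of known-step factors = 3182.1
Overall factor = 12.0 μg/mL / (0.184 ng/mL) = 65217
x = 65217 / 3182.1 = 20.5

20.5-fold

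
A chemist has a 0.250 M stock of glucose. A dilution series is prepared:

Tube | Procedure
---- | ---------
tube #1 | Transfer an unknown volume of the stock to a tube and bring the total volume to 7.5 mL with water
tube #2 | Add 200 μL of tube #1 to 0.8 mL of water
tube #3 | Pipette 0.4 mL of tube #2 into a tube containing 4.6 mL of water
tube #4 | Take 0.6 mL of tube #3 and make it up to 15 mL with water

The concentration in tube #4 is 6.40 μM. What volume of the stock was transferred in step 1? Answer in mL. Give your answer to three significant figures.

Step 1: v brought to 7.5 mL → factor = 7.5 mL/v
Step 2: 200 μL + 0.8 mL = 1000 μL total → factor 1000/200 = 5
Step 3: 0.4 mL + 4.6 mL = 5 mL total → factor 5/0.4 = 12.5
Step 4: 0.6 mL brought to 15 mL → factor 15/0.6 = 25
Product of known-step factors = 1562.5
Overall factor = 0.250 M / (6.40 μM) = 39062
Step-1 factor = 39062 / 1562.5 = 25
v = 7.5 mL / 25 = 0.300 mL

0.300 mL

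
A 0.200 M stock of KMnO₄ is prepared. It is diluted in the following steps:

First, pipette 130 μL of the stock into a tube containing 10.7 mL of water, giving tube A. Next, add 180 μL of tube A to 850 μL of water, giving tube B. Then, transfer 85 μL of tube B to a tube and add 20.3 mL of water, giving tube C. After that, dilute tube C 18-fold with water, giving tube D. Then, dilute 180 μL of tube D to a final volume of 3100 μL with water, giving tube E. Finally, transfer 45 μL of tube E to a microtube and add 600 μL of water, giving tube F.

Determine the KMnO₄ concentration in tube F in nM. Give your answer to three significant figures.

0.394 nM

Step 1: 130 μL + 10.7 mL = 10830 μL total → factor 10830/130 = 83.308
Step 2: 180 μL + 850 μL = 1030 μL total → factor 1030/180 = 5.7222
Step 3: 85 μL + 20.3 mL = 20385 μL total → factor 20385/85 = 239.82
Step 4: 18-fold → factor 18
Step 5: 180 μL brought to 3100 μL → factor 3100/180 = 17.222
Step 6: 45 μL + 600 μL = 645 μL total → factor 645/45 = 14.333
Overall dilution factor = 83.308 × 5.7222 × 239.82 × 18 × 17.222 × 14.333 = 5.0798 × 10^8
Final = 0.200 M / 5.0798 × 10^8 = 3.937 × 10^-10 M = 0.394 nM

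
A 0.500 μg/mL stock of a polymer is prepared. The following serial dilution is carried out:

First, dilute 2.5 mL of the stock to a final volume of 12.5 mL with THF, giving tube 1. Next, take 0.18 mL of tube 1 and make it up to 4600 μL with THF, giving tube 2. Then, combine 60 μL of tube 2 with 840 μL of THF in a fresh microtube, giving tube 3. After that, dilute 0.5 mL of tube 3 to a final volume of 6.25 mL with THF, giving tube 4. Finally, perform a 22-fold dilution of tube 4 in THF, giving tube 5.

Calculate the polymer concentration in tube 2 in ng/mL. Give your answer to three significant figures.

3.91 ng/mL

Step 1: 2.5 mL brought to 12.5 mL → factor 12.5/2.5 = 5
Step 2: 0.18 mL brought to 4600 μL → factor 4.6/0.18 = 25.556
Dilution factor through tube 2 = 5 × 25.556 = 127.78
[tube 2] = 0.500 μg/mL / 127.78 = 0.003913 μg/mL = 3.91 ng/mL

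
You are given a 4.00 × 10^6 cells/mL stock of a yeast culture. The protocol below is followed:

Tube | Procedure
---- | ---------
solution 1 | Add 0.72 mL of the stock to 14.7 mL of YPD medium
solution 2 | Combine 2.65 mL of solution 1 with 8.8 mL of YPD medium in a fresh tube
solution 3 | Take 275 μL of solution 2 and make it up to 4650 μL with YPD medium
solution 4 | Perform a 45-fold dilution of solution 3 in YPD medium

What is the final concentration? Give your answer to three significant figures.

56.8 cells/mL

Step 1: 0.72 mL + 14.7 mL = 15.42 mL total → factor 15.42/0.72 = 21.417
Step 2: 2.65 mL + 8.8 mL = 11.45 mL total → factor 11.45/2.65 = 4.3208
Step 3: 275 μL brought to 4650 μL → factor 4650/275 = 16.909
Step 4: 45-fold → factor 45
Overall dilution factor = 21.417 × 4.3208 × 16.909 × 45 = 70412
Final = 4.00 × 10^6 cells/mL / 70412 = 56.8 cells/mL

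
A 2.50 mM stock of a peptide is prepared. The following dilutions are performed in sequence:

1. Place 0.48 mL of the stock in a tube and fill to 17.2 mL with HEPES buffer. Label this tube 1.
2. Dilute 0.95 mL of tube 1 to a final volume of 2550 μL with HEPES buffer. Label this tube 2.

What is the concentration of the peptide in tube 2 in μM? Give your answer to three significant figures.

26.0 μM

Step 1: 0.48 mL brought to 17.2 mL → factor 17.2/0.48 = 35.833
Step 2: 0.95 mL brought to 2550 μL → factor 2.55/0.95 = 2.6842
Overall dilution factor = 35.833 × 2.6842 = 96.184
Final = 2.50 mM / 96.184 = 0.02599 mM = 26.0 μM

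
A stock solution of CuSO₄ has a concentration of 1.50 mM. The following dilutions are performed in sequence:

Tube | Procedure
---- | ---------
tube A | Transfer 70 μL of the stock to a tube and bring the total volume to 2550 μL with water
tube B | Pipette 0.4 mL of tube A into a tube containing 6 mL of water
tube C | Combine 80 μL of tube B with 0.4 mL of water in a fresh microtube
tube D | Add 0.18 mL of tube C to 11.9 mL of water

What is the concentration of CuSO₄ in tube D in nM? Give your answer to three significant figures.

6.39 nM

Step 1: 70 μL brought to 2550 μL → factor 2550/70 = 36.429
Step 2: 0.4 mL + 6 mL = 6.4 mL total → factor 6.4/0.4 = 16
Step 3: 80 μL + 0.4 mL = 480 μL total → factor 480/80 = 6
Step 4: 0.18 mL + 11.9 mL = 12.08 mL total → factor 12.08/0.18 = 67.111
Overall dilution factor = 36.429 × 16 × 6 × 67.111 = 2.347 × 10^5
Final = 1.50 mM / 2.347 × 10^5 = 6.391 × 10^-6 mM = 6.39 nM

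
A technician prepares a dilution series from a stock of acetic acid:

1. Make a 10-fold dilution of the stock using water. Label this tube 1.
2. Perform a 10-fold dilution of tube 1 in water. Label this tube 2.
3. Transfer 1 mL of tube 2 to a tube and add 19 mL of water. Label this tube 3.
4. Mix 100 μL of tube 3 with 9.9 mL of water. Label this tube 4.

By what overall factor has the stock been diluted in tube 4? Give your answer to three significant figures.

Step 1: 10-fold → factor 10
Step 2: 10-fold → factor 10
Step 3: 1 mL + 19 mL = 20 mL total → factor 20/1 = 20
Step 4: 100 μL + 9.9 mL = 10000 μL total → factor 10000/100 = 100
Overall dilution factor = 10 × 10 × 20 × 100 = 2 × 10^5

2.00 × 10^5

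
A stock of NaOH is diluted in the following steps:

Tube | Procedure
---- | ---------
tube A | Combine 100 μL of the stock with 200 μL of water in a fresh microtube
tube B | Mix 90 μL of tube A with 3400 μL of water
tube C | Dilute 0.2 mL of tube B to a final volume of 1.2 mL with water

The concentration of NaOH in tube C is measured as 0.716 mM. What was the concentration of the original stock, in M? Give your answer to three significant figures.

Step 1: 100 μL + 200 μL = 300 μL total → factor 300/100 = 3
Step 2: 90 μL + 3400 μL = 3490 μL total → factor 3490/90 = 38.778
Step 3: 0.2 mL brought to 1.2 mL → factor 1.2/0.2 = 6
Overall dilution factor = 3 × 38.778 × 6 = 698
Stock = 0.716 mM × 698 = 499.8 mM = 0.500 M

0.500 M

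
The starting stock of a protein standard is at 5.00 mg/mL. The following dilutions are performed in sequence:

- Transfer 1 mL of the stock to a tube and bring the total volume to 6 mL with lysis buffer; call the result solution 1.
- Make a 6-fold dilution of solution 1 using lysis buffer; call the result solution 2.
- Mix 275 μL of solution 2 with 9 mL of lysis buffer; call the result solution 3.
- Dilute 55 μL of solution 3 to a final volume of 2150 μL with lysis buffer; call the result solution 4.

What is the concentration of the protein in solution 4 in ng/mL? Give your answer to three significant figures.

105 ng/mL

Step 1: 1 mL brought to 6 mL → factor 6/1 = 6
Step 2: 6-fold → factor 6
Step 3: 275 μL + 9 mL = 9275 μL total → factor 9275/275 = 33.727
Step 4: 55 μL brought to 2150 μL → factor 2150/55 = 39.091
Overall dilution factor = 6 × 6 × 33.727 × 39.091 = 47463
Final = 5.00 mg/mL / 47463 = 0.0001053 mg/mL = 105 ng/mL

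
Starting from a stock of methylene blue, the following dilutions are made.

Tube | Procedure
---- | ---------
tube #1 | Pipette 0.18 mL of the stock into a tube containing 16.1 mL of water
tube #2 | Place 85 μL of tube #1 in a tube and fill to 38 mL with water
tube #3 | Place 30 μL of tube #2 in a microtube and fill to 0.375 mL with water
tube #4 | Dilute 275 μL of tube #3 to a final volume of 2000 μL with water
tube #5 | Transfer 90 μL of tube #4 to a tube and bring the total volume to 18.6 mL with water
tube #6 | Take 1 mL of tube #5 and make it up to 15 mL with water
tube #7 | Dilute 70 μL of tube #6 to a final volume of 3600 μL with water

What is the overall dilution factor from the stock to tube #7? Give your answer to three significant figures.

Step 1: 0.18 mL + 16.1 mL = 16.28 mL total → factor 16.28/0.18 = 90.444
Step 2: 85 μL brought to 38 mL → factor 38000/85 = 447.06
Step 3: 30 μL brought to 0.375 mL → factor 375/30 = 12.5
Step 4: 275 μL brought to 2000 μL → factor 2000/275 = 7.2727
Step 5: 90 μL brought to 18.6 mL → factor 18600/90 = 206.67
Step 6: 1 mL brought to 15 mL → factor 15/1 = 15
Step 7: 70 μL brought to 3600 μL → factor 3600/70 = 51.429
Overall dilution factor = 90.444 × 447.06 × 12.5 × 7.2727 × 206.67 × 15 × 51.429 = 5.8603 × 10^11

5.86 × 10^11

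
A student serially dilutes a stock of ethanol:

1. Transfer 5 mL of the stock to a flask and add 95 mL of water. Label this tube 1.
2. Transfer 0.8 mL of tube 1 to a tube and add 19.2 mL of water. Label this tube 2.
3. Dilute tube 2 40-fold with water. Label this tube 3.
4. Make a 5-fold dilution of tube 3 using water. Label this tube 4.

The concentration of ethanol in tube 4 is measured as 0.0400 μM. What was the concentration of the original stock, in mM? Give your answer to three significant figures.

4.00 mM

Step 1: 5 mL + 95 mL = 100 mL total → factor 100/5 = 20
Step 2: 0.8 mL + 19.2 mL = 20 mL total → factor 20/0.8 = 25
Step 3: 40-fold → factor 40
Step 4: 5-fold → factor 5
Overall dilution factor = 20 × 25 × 40 × 5 = 1 × 10^5
Stock = 0.0400 μM × 1 × 10^5 = 4000 μM = 4.00 mM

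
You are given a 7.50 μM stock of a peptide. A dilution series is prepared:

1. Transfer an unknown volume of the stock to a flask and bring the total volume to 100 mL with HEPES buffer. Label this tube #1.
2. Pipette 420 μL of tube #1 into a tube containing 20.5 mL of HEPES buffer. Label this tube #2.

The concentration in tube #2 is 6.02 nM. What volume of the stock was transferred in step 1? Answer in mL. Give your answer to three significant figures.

Step 1: v brought to 100 mL → factor = 100 mL/v
Step 2: 420 μL + 20.5 mL = 20920 μL total → factor 20920/420 = 49.81
Product of known-step factors = 49.81
Overall factor = 7.50 μM / (6.02 nM) = 1245.8
Step-1 factor = 1245.8 / 49.81 = 25.012
v = 100 mL / 25.012 = 4.00 mL

4.00 mL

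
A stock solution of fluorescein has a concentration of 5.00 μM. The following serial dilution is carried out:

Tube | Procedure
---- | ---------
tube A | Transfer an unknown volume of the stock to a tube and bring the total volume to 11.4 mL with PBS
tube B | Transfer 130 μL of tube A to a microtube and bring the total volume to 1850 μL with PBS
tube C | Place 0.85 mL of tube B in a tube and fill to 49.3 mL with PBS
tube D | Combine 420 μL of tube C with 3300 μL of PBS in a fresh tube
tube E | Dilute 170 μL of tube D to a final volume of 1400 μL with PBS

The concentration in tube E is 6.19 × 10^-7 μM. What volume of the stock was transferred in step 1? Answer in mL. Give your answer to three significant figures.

Step 1: v brought to 11.4 mL → factor = 11.4 mL/v
Step 2: 130 μL brought to 1850 μL → factor 1850/130 = 14.231
Step 3: 0.85 mL brought to 49.3 mL → factor 49.3/0.85 = 58
Step 4: 420 μL + 3300 μL = 3720 μL total → factor 3720/420 = 8.8571
Step 5: 170 μL brought to 1400 μL → factor 1400/170 = 8.2353
Product of known-step factors = 60205
Overall factor = 5.00 μM / (6.19 × 10^-7 μM) = 8.0775 × 10^6
Step-1 factor = 8.0775 × 10^6 / 60205 = 134.17
v = 11.4 mL / 134.17 = 0.0850 mL

0.0850 mL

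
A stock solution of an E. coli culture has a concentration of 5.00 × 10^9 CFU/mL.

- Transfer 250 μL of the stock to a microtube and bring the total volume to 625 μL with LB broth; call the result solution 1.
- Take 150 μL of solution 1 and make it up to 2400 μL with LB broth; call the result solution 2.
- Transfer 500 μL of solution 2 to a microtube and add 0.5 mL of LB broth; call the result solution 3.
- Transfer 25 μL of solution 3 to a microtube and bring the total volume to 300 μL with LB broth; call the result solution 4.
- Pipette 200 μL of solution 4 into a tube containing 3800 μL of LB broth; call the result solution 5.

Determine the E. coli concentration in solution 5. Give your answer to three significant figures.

2.60 × 10^5 CFU/mL

Step 1: 250 μL brought to 625 μL → factor 625/250 = 2.5
Step 2: 150 μL brought to 2400 μL → factor 2400/150 = 16
Step 3: 500 μL + 0.5 mL = 1000 μL total → factor 1000/500 = 2
Step 4: 25 μL brought to 300 μL → factor 300/25 = 12
Step 5: 200 μL + 3800 μL = 4000 μL total → factor 4000/200 = 20
Overall dilution factor = 2.5 × 16 × 2 × 12 × 20 = 19200
Final = 5.00 × 10^9 CFU/mL / 19200 = 2.60 × 10^5 CFU/mL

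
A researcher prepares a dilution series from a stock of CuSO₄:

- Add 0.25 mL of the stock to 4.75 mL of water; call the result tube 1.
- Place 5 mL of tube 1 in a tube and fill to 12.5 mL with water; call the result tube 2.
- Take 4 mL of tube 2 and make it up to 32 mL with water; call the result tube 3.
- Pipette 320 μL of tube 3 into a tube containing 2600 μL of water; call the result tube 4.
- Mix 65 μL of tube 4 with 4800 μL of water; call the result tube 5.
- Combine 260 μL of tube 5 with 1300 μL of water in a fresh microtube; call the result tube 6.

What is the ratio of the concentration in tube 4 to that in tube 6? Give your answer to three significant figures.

449

Step 1: 0.25 mL + 4.75 mL = 5 mL total → factor 5/0.25 = 20
Step 2: 5 mL brought to 12.5 mL → factor 12.5/5 = 2.5
Step 3: 4 mL brought to 32 mL → factor 32/4 = 8
Step 4: 320 μL + 2600 μL = 2920 μL total → factor 2920/320 = 9.125
Step 5: 65 μL + 4800 μL = 4865 μL total → factor 4865/65 = 74.846
Step 6: 260 μL + 1300 μL = 1560 μL total → factor 1560/260 = 6
Dilution factor to tube 4 = 3650; to tube 6 = 1.6391 × 10^6
[tube 4]/[tube 6] = (factor to tube 6)/(factor to tube 4) = 1.6391 × 10^6/3650 = 449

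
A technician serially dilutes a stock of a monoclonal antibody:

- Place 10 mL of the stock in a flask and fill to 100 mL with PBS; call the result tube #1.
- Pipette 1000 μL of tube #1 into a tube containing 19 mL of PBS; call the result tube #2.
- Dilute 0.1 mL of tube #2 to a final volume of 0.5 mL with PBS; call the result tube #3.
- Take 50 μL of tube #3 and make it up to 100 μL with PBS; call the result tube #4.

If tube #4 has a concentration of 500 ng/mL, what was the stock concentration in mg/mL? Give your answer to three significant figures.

1.00 mg/mL

Step 1: 10 mL brought to 100 mL → factor 100/10 = 10
Step 2: 1000 μL + 19 mL = 20000 μL total → factor 20000/1000 = 20
Step 3: 0.1 mL brought to 0.5 mL → factor 0.5/0.1 = 5
Step 4: 50 μL brought to 100 μL → factor 100/50 = 2
Overall dilution factor = 10 × 20 × 5 × 2 = 2000
Stock = 500 ng/mL × 2000 = 1.000 × 10^6 ng/mL = 1.00 mg/mL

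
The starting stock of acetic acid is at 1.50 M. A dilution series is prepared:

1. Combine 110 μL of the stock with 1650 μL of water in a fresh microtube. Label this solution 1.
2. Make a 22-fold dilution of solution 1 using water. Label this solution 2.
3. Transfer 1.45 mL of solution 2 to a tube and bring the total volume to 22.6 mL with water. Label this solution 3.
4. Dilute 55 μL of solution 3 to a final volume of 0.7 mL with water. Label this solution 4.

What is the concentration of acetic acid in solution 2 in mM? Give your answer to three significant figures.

4.26 mM

Step 1: 110 μL + 1650 μL = 1760 μL total → factor 1760/110 = 16
Step 2: 22-fold → factor 22
Dilution factor through solution 2 = 16 × 22 = 352
[solution 2] = 1.50 M / 352 = 0.004261 M = 4.26 mM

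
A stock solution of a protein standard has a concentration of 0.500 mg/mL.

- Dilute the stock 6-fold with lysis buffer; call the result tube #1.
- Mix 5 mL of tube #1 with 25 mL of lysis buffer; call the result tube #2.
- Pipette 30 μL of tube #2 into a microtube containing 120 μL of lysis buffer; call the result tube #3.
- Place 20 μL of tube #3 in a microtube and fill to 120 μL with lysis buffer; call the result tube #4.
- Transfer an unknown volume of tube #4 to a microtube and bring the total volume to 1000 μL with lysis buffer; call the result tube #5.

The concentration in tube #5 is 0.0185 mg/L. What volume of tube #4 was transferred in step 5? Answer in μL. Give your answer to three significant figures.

Step 1: 6-fold → factor 6
Step 2: 5 mL + 25 mL = 30 mL total → factor 30/5 = 6
Step 3: 30 μL + 120 μL = 150 μL total → factor 150/30 = 5
Step 4: 20 μL brought to 120 μL → factor 120/20 = 6
Step 5: v brought to 1000 μL → factor = 1000 μL/v
Product of known-step factors = 1080
Overall factor = 0.500 mg/mL / (0.0185 mg/L) = 27027
Step-5 factor = 27027 / 1080 = 25.025
v = 1000 μL / 25.025 = 40.0 μL

40.0 μL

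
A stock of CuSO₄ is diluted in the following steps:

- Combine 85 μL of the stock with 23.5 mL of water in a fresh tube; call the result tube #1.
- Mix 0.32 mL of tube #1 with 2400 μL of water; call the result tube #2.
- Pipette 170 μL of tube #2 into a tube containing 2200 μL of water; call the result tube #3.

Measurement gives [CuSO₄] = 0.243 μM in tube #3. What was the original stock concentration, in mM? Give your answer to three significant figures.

7.99 mM

Step 1: 85 μL + 23.5 mL = 23585 μL total → factor 23585/85 = 277.47
Step 2: 0.32 mL + 2400 μL = 2.72 mL total → factor 2.72/0.32 = 8.5
Step 3: 170 μL + 2200 μL = 2370 μL total → factor 2370/170 = 13.941
Overall dilution factor = 277.47 × 8.5 × 13.941 = 32880
Stock = 0.243 μM × 32880 = 7990 μM = 7.99 mM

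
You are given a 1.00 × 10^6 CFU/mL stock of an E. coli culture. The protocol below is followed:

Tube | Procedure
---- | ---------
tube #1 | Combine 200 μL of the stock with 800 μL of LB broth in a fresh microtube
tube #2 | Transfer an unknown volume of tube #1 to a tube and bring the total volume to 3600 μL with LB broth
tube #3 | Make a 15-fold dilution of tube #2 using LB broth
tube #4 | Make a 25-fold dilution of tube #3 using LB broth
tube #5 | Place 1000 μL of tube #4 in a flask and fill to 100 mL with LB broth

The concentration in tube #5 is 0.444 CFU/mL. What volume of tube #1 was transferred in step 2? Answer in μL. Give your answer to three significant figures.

300 μL

Step 1: 200 μL + 800 μL = 1000 μL total → factor 1000/200 = 5
Step 2: v brought to 3600 μL → factor = 3600 μL/v
Step 3: 15-fold → factor 15
Step 4: 25-fold → factor 25
Step 5: 1000 μL brought to 100 mL → factor 1 × 10^5/1000 = 100
Product of known-step factors = 1.875 × 10^5
Overall factor = 1.00 × 10^6 CFU/mL / (0.444 CFU/mL) = 2.2523 × 10^6
Step-2 factor = 2.2523 × 10^6 / 1.875 × 10^5 = 12.012
v = 3600 μL / 12.012 = 300 μL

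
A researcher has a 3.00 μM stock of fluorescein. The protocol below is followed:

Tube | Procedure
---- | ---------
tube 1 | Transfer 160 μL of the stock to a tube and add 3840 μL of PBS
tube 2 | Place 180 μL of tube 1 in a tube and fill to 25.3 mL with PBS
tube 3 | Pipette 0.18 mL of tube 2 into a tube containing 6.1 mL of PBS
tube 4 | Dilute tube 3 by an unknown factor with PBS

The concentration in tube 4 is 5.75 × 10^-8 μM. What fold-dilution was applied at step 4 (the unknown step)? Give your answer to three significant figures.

426-fold

Step 1: 160 μL + 3840 μL = 4000 μL total → factor 4000/160 = 25
Step 2: 180 μL brought to 25.3 mL → factor 25300/180 = 140.56
Step 3: 0.18 mL + 6.1 mL = 6.28 mL total → factor 6.28/0.18 = 34.889
Step 4: unknown factor x
Product of known-step factors = 1.226 × 10^5
Overall factor = 3.00 μM / (5.75 × 10^-8 μM) = 5.2174 × 10^7
x = 5.2174 × 10^7 / 1.226 × 10^5 = 426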